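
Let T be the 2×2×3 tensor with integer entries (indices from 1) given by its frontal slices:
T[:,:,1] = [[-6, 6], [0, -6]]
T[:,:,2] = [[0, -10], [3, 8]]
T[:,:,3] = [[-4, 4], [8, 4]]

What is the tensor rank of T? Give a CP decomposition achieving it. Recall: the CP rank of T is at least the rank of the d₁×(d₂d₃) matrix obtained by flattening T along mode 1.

Lower bound: the mode-3 unfolding of T (rows indexed by k, columns by (i,j) = (1,1), (1,2), (2,1), (2,2)) is [[-6, 6, 0, -6], [0, -10, 3, 8], [-4, 4, 8, 4]].
There the 3×3 minor on rows k ∈ {1, 2, 3}, columns (i,j) ∈ {(1,1), (1,2), (2,1)} is det [[-6, 6, 0], [0, -10, 3], [-4, 4, 8]] = 480 ≠ 0, so this unfolding has rank ≥ 3; CP rank is at least every unfolding rank, so rank(T) ≥ 3. (This is only a lower bound: in general the CP rank may exceed every unfolding rank, so we still need to exhibit 3 rank-1 terms summing to T.)
Upper bound: T is a sum of 3 rank-1 terms, T = (1, 1) ⊗ (1, 1) ⊗ (-2, 2, 4) + (2, -1) ⊗ (1, -2) ⊗ (-2, 1, -2) + (2, -1) ⊗ (1, 2) ⊗ (0, -2, -2) (one valid choice — decompositions are not unique — normalised so each a, b is primitive with positive first nonzero entry; check it by expanding all entries), so rank(T) ≤ 3.
These bounds meet, so rank(T) = 3.
Check entry T[2,1,1] = 0: (1)·(1)·(-2) + (-1)·(1)·(-2) + (-1)·(1)·(0) = 0.

rank(T) = 3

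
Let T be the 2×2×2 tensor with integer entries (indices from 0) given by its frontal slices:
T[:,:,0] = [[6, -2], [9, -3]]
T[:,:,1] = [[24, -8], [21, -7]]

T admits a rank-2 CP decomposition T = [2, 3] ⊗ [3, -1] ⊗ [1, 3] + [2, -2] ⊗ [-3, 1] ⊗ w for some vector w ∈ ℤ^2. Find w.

w = [0, -1]

Subtract the known terms from T to get the rank-1 residual R = [2, -2] ⊗ [-3, 1] ⊗ w, so R[i,j,k] = a[i]·b[j]·w[k]. Pick indices with nonzero a[0]·b[0] = (2)·(-3) = -6. Only the fibre through (0,0,·) is needed: R[0,0,:] = T[0,0,:] − Σₗ aₗ[0]bₗ[0]cₗ = [6, 24] − (2)·(3)·[1, 3] = [0, 6]. Then w[k] = R[0,0,k] / -6 for each k, giving w = [0, 6] / -6 = [0, -1].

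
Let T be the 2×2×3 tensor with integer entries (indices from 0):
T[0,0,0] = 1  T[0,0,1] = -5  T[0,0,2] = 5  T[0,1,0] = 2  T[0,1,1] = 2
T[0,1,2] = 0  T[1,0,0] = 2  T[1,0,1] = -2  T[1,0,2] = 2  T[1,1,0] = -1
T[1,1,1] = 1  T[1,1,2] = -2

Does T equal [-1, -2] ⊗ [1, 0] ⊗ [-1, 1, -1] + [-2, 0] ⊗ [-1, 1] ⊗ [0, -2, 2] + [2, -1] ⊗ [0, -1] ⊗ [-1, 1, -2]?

Reconstruct entrywise from the claimed factors. For example, T[0,1,2] = 0 and Σₗ aₗ[0]bₗ[1]cₗ[2] = (-1)·(0)·(-1) + (-2)·(1)·(2) + (2)·(-1)·(-2) = 0; checking all 12 entries, every one matches. The claim holds.

Yes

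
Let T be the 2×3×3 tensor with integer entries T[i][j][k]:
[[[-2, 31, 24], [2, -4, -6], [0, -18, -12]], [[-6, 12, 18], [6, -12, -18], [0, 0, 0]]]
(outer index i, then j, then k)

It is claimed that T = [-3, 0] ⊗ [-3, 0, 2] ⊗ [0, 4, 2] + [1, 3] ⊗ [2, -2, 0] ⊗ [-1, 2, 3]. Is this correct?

No

Reconstruct entry (0,0,1) from the claimed factors: Σₗ aₗ[0]bₗ[0]cₗ[1] = (-3)·(-3)·(4) + (1)·(2)·(2) = 40, but T[0,0,1] = 31. The claim is false.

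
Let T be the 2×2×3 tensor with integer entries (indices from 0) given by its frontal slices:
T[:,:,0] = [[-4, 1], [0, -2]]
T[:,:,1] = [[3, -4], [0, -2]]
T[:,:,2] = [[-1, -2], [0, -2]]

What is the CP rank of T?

Lower bound: in the mode-3 unfolding of T (rows indexed by k, columns by (i,j)) the 3×3 minor on rows k ∈ {0, 1, 2}, columns (i,j) ∈ {(0,0), (0,1), (1,1)} is det [[-4, 1, -2], [3, -4, -2], [-1, -2, -2]] = 12 ≠ 0, so that unfolding has rank ≥ 3 and hence rank(T) ≥ 3 (CP rank is at least every unfolding rank, though it can be larger).
Upper bound: T is a sum of 3 rank-1 terms, T = [1, 0] ⊗ [1, -2] ⊗ [-2, -1, -1] + [1, 0] ⊗ [2, -1] ⊗ [-1, 2, 0] + [2, 1] ⊗ [0, 1] ⊗ [-2, -2, -2] (one valid choice — decompositions are not unique — normalised so each a, b is primitive with positive first nonzero entry; check it by expanding all entries), so rank(T) ≤ 3.
These bounds meet, so rank(T) = 3.

3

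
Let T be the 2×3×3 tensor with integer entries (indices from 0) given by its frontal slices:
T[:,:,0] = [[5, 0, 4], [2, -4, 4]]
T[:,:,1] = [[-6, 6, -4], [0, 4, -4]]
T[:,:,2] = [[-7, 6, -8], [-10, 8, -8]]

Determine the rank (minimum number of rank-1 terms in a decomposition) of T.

3

Lower bound: the mode-2 unfolding of T (rows indexed by j, columns by (i,k) = (0,0), (0,1), (0,2), (1,0), (1,1), (1,2)) is [[5, -6, -7, 2, 0, -10], [0, 6, 6, -4, 4, 8], [4, -4, -8, 4, -4, -8]].
There the 3×3 minor on rows j ∈ {0, 1, 2}, columns (i,k) ∈ {(0,0), (0,1), (0,2)} is det [[5, -6, -7], [0, 6, 6], [4, -4, -8]] = -96 ≠ 0, so this unfolding has rank ≥ 3; CP rank is at least every unfolding rank, so rank(T) ≥ 3. (This is only a lower bound: in general the CP rank may exceed every unfolding rank, so we still need to exhibit 3 rank-1 terms summing to T.)
Upper bound: T is a sum of 3 rank-1 terms, T = [1, -2] ⊗ [1, 0, 0] ⊗ [1, -2, 1] + [1, 0] ⊗ [0, 1, 0] ⊗ [4, 2, -2] + [1, 1] ⊗ [1, -1, 1] ⊗ [4, -4, -8] (one valid choice — decompositions are not unique — normalised so each a, b is primitive with positive first nonzero entry; check it by expanding all entries), so rank(T) ≤ 3.
These bounds meet, so rank(T) = 3.
Check entry T[0,1,0] = 0: (1)·(0)·(1) + (1)·(1)·(4) + (1)·(-1)·(4) = 0.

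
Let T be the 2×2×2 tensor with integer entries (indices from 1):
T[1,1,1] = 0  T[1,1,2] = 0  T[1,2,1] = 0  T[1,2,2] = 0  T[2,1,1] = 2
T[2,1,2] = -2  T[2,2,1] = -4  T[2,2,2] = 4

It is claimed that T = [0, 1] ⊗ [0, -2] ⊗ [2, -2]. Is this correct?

No

Reconstruct entry (2,1,1) from the claimed factors: Σₗ aₗ[2]bₗ[1]cₗ[1] = (1)·(0)·(2) = 0, but T[2,1,1] = 2. The claim is false.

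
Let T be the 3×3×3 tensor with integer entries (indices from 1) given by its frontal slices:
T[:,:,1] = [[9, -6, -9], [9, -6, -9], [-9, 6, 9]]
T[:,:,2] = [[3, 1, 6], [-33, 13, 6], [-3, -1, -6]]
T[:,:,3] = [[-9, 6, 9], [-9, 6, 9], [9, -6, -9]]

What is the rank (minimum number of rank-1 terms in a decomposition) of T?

2

Lower bound: the mode-2 unfolding of T (rows indexed by j, columns by (i,k) = (1,1), (1,2), (1,3), (2,1), (2,2), (2,3), (3,1), (3,2), (3,3)) is [[9, 3, -9, 9, -33, -9, -9, -3, 9], [-6, 1, 6, -6, 13, 6, 6, -1, -6], [-9, 6, 9, -9, 6, 9, 9, -6, -9]].
There the 2×2 minor on rows j ∈ {1, 2}, columns (i,k) ∈ {(1,1), (1,2)} is det [[9, 3], [-6, 1]] = 27 ≠ 0, so this unfolding has rank ≥ 2; CP rank is at least every unfolding rank, so rank(T) ≥ 2. (Flattening ranks never certify an upper bound on CP rank; for that we must actually write T with 2 rank-1 terms.)
Upper bound — finding two terms. Write S_k = T[:,:,k] for the frontal slices: S₁ = [[9, -6, -9], [9, -6, -9], [-9, 6, 9]], S₂ = [[3, 1, 6], [-33, 13, 6], [-3, -1, -6]], S₃ = [[-9, 6, 9], [-9, 6, 9], [9, -6, -9]].
If T = a₁ ∘ b₁ ∘ c₁ + a₂ ∘ b₂ ∘ c₂ then each S_k = c₁[k]·a₁b₁ᵀ + c₂[k]·a₂b₂ᵀ. S₁ and S₂ are linearly independent, so a₁b₁ᵀ and a₂b₂ᵀ must span the same plane of matrices: they are the rank-1 matrices of the form x·S₁ + y·S₂.
The 2×2 minor of x·S₁ + y·S₂ on rows {1,2}, columns {1,2} is −108·xy + 72·y² = (-36)·(3·x − 2·y)(y), vanishing at (x:y) = (2:3) and (1:0).
M₁ = 2·S₁ + 3·S₂ = [[27, -9, 0], [-81, 27, 0], [-27, 9, 0]] = 9·[1, -3, -1][3, -1, 0]ᵀ and M₂ = S₁ = [[9, -6, -9], [9, -6, -9], [-9, 6, 9]] = 3·[1, 1, -1][3, -2, -3]ᵀ, so take a₁ = [1, -3, -1], b₁ = [3, -1, 0], a₂ = [1, 1, -1], b₂ = [3, -2, -3].
Each slice is an integer combination of E₁ = a₁b₁ᵀ and E₂ = a₂b₂ᵀ: S₁ = 3·E₂, S₂ = 3·E₁ − 2·E₂, S₃ = −3·E₂; reading off coefficients, c₁ = [0, 3, 0] and c₂ = [3, -2, -3].
Hence T = [1, -3, -1] ∘ [3, -1, 0] ∘ [0, 3, 0] + [1, 1, -1] ∘ [3, -2, -3] ∘ [3, -2, -3], so rank(T) ≤ 2.
These bounds meet, so rank(T) = 2.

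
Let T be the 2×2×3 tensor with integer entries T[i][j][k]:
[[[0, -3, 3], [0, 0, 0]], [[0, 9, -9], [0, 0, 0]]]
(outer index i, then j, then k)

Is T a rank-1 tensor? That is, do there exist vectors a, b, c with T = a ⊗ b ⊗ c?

If T = a ⊗ b ⊗ c then every fibre of T is a multiple of the corresponding factor, so read the factors off the fibres through the nonzero entry T[0,0,1] = -3.
The mode-1 fibre T[:,0,1] = [-3, 9] gives a = [1, -3] (primitive direction); the mode-2 fibre T[0,:,1] = [-3, 0] gives b = [1, 0]; then c[k] = T[0,0,k] / (a[0]·b[0]) = [0, -3, 3] / 1 = [0, -3, 3].
Expanding [1, -3] ⊗ [1, 0] ⊗ [0, -3, 3] reproduces all 12 entries of T, so T = [1, -3] ⊗ [1, 0] ⊗ [0, -3, 3] and rank(T) ≤ 1.
Equivalently every frontal slice T[:,:,k] is c[k] times the rank-1 matrix [1, -3] ⊗ [1, 0]. So T has rank 1 (it is nonzero).

Yes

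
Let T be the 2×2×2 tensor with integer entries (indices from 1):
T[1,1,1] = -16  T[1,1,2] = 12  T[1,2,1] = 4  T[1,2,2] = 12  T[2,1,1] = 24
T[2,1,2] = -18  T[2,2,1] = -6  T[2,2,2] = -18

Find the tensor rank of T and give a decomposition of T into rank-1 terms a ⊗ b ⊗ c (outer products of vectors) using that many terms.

rank(T) = 2

Lower bound: the mode-3 unfolding of T (rows indexed by k, columns by (i,j) = (1,1), (1,2), (2,1), (2,2)) is [[-16, 4, 24, -6], [12, 12, -18, -18]].
There the 2×2 minor on rows k ∈ {1, 2}, columns (i,j) ∈ {(1,1), (1,2)} is det [[-16, 4], [12, 12]] = -240 ≠ 0, so this unfolding has rank ≥ 2; CP rank is at least every unfolding rank, so rank(T) ≥ 2. (Flattening ranks never certify an upper bound on CP rank; for that we must actually write T with 2 rank-1 terms.)
Upper bound — finding two terms. Every mode-1 slice of T is a multiple of one matrix: T[i,:,:] = a[i]·M with a = [2, -3] and M = [[-8, 6], [2, 6]] (rows indexed by j, columns by k). So it suffices to write M as a sum of two rank-1 matrices.
Splitting M by its rows (j = 1, 2), M = [1, 0][-8, 6]ᵀ + [0, 1][2, 6]ᵀ.
Hence T = [2, -3] ⊗ [1, 0] ⊗ [-8, 6] + [2, -3] ⊗ [0, 1] ⊗ [2, 6], so rank(T) ≤ 2.
These bounds meet, so rank(T) = 2.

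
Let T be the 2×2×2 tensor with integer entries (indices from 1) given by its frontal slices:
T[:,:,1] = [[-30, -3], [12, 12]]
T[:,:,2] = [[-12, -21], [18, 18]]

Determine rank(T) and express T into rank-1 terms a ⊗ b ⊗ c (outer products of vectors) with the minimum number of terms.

Lower bound: in the mode-1 unfolding of T (rows indexed by i, columns by (j,k)) the 2×2 minor on rows i ∈ {1, 2}, columns (j,k) ∈ {(1,1), (1,2)} is det [[-30, -12], [12, 18]] = -396 ≠ 0, so that unfolding has rank ≥ 2 and hence rank(T) ≥ 2 (CP rank is at least every unfolding rank, though it can be larger).
Upper bound: with S_k = T[:,:,k], the two rank-1 terms a₁b₁ᵀ, a₂b₂ᵀ are the rank-1 members of the pencil x·S₁ + y·S₂.
det(x·S₁ + y·S₂) is −324·x² − 378·xy + 162·y² = (-54)·(2·x + 3·y)(3·x − y), vanishing at (x:y) = (3:-2) and (1:3).
M₁ = 3·S₁ − 2·S₂ = [[-66, 33], [0, 0]] = (-33)·(1, 0)(2, -1)ᵀ and M₂ = S₁ + 3·S₂ = [[-66, -66], [66, 66]] = (-66)·(1, -1)(1, 1)ᵀ, so take a₁ = (1, 0), b₁ = (2, -1), a₂ = (1, -1), b₂ = (1, 1).
Each slice is an integer combination of E₁ = a₁b₁ᵀ and E₂ = a₂b₂ᵀ: S₁ = −9·E₁ − 12·E₂, S₂ = 3·E₁ − 18·E₂; reading off coefficients, c₁ = (-9, 3) and c₂ = (-12, -18).
Hence T = (1, 0) ⊗ (2, -1) ⊗ (-9, 3) + (1, -1) ⊗ (1, 1) ⊗ (-12, -18), so rank(T) ≤ 2.
These bounds meet, so rank(T) = 2.

rank(T) = 2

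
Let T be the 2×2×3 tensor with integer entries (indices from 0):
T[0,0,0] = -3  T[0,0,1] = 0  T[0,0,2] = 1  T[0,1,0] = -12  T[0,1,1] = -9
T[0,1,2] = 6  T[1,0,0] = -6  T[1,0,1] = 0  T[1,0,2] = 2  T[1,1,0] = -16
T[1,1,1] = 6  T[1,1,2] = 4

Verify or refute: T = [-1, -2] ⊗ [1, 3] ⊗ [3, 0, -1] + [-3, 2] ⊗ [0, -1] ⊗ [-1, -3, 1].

Yes

Reconstruct entrywise from the claimed factors. For example, T[0,1,0] = -12 and Σₗ aₗ[0]bₗ[1]cₗ[0] = (-1)·(3)·(3) + (-3)·(-1)·(-1) = -12; checking all 12 entries, every one matches. The claim holds.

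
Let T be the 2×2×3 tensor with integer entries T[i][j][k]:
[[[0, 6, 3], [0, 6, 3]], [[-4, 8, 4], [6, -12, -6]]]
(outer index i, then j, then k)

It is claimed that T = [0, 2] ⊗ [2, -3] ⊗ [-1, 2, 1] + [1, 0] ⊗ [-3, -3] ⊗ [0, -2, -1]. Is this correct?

Reconstruct entrywise from the claimed factors. For example, T[0,1,1] = 6 and Σₗ aₗ[0]bₗ[1]cₗ[1] = (0)·(-3)·(2) + (1)·(-3)·(-2) = 6; checking all 12 entries, every one matches. The claim holds.

Yes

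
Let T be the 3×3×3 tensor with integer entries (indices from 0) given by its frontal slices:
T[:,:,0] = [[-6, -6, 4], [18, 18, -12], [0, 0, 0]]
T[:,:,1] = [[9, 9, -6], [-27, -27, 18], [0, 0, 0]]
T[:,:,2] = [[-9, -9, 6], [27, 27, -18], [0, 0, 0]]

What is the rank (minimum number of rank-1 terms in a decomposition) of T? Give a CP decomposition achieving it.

rank(T) = 1

Lower bound: T ≠ 0 (e.g. T[0,0,0] = -6), so rank(T) ≥ 1.
Upper bound: if T = a ⊗ b ⊗ c then every fibre of T is a multiple of the corresponding factor, so read the factors off the fibres through the nonzero entry T[0,0,0] = -6.
The mode-1 fibre T[:,0,0] = [-6, 18, 0] gives a = (1, -3, 0) (primitive direction); the mode-2 fibre T[0,:,0] = [-6, -6, 4] gives b = (3, 3, -2); then c[k] = T[0,0,k] / (a[0]·b[0]) = [-6, 9, -9] / 3 = (-2, 3, -3).
Expanding (1, -3, 0) ⊗ (3, 3, -2) ⊗ (-2, 3, -3) reproduces all 27 entries of T, so T = (1, -3, 0) ⊗ (3, 3, -2) ⊗ (-2, 3, -3) and rank(T) ≤ 1.
These bounds meet, so rank(T) = 1.
Check entry T[2,2,0] = 0: (0)·(-2)·(-2) = 0.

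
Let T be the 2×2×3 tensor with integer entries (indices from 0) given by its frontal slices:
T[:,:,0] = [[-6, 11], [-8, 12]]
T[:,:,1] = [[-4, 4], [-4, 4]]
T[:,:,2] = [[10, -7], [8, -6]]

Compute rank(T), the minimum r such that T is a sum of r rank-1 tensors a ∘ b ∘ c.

3

Lower bound: the mode-3 unfolding of T (rows indexed by k, columns by (i,j) = (0,0), (0,1), (1,0), (1,1)) is [[-6, 11, -8, 12], [-4, 4, -4, 4], [10, -7, 8, -6]].
There the 3×3 minor on rows k ∈ {0, 1, 2}, columns (i,j) ∈ {(0,0), (0,1), (1,0)} is det [[-6, 11, -8], [-4, 4, -4], [10, -7, 8]] = -16 ≠ 0, so this unfolding has rank ≥ 3; CP rank is at least every unfolding rank, so rank(T) ≥ 3. (This is only a lower bound: in general the CP rank may exceed every unfolding rank, so we still need to exhibit 3 rank-1 terms summing to T.)
Upper bound: T is a sum of 3 rank-1 terms, T = [1, 0] ∘ [2, -1] ∘ [1, 0, 1] + [1, 1] ∘ [0, 1] ∘ [4, 0, 2] + [1, 1] ∘ [1, -1] ∘ [-8, -4, 8] (one valid choice — decompositions are not unique — normalised so each a, b is primitive with positive first nonzero entry; check it by expanding all entries), so rank(T) ≤ 3.
These bounds meet, so rank(T) = 3.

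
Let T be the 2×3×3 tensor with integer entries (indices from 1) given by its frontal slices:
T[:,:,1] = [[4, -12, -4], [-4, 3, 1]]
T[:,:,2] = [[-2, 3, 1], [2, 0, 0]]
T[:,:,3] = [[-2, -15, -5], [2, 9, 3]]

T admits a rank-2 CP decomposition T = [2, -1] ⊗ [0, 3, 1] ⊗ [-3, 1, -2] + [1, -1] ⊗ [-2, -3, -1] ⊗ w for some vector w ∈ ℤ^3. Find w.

Subtract the known terms from T to get the rank-1 residual R = [1, -1] ⊗ [-2, -3, -1] ⊗ w, so R[i,j,k] = a[i]·b[j]·w[k]. Pick indices with nonzero a[1]·b[1] = (1)·(-2) = -2. Only the fibre through (1,1,·) is needed: R[1,1,:] = T[1,1,:] − Σₗ aₗ[1]bₗ[1]cₗ = [4, -2, -2] − (2)·(0)·[-3, 1, -2] = [4, -2, -2]. Then w[k] = R[1,1,k] / -2 for each k, giving w = [4, -2, -2] / -2 = [-2, 1, 1].

w = [-2, 1, 1]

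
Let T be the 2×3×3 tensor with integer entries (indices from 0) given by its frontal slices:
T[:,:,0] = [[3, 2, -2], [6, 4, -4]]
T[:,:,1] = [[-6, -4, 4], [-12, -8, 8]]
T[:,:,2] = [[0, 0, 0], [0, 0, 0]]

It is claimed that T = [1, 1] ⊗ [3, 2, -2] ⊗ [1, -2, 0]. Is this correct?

Reconstruct entry (1,0,0) from the claimed factors: Σₗ aₗ[1]bₗ[0]cₗ[0] = (1)·(3)·(1) = 3, but T[1,0,0] = 6. The claim is false.

No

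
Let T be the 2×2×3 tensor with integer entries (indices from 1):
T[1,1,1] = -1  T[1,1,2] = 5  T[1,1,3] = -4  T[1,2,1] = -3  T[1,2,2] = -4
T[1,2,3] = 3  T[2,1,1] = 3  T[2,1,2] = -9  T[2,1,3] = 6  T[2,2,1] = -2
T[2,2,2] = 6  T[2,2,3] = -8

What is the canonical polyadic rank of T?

Lower bound: the mode-3 unfolding of T (rows indexed by k, columns by (i,j) = (1,1), (1,2), (2,1), (2,2)) is [[-1, -3, 3, -2], [5, -4, -9, 6], [-4, 3, 6, -8]].
There the 3×3 minor on rows k ∈ {1, 2, 3}, columns (i,j) ∈ {(1,1), (1,2), (2,1)} is det [[-1, -3, 3], [5, -4, -9], [-4, 3, 6]] = -24 ≠ 0, so this unfolding has rank ≥ 3; CP rank is at least every unfolding rank, so rank(T) ≥ 3. (This is only a lower bound: in general the CP rank may exceed every unfolding rank, so we still need to exhibit 3 rank-1 terms summing to T.)
Upper bound: T is a sum of 3 rank-1 terms, T = [1, -2] ⊗ [2, -1] ⊗ [-1, 2, -1] + [1, -1] ⊗ [1, -2] ⊗ [1, 1, -2] + [1, 1] ⊗ [0, 1] ⊗ [-2, 0, -2] (one valid choice — decompositions are not unique — normalised so each a, b is primitive with positive first nonzero entry; check it by expanding all entries), so rank(T) ≤ 3.
These bounds meet, so rank(T) = 3.
Check entry T[1,2,1] = -3: (1)·(-1)·(-1) + (1)·(-2)·(1) + (1)·(1)·(-2) = -3.

3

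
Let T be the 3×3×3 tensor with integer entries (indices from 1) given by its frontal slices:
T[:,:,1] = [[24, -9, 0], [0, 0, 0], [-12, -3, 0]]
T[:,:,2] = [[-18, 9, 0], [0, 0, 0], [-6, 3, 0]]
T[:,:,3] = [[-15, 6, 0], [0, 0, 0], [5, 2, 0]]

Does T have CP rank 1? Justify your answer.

The mode-3 unfolding of T (rows indexed by k, columns by (i,j) = (1,1), (1,2), (1,3), (2,1), (2,2), (2,3), (3,1), (3,2), (3,3)) is [[24, -9, 0, 0, 0, 0, -12, -3, 0], [-18, 9, 0, 0, 0, 0, -6, 3, 0], [-15, 6, 0, 0, 0, 0, 5, 2, 0]].
There the 2×2 minor on rows k ∈ {1, 2}, columns (i,j) ∈ {(1,1), (1,2)} is det [[24, -9], [-18, 9]] = 54 ≠ 0, so this unfolding has rank ≥ 2; CP rank is at least every unfolding rank, so rank(T) ≥ 2.
In particular rank(T) ≥ 2 > 1, so T is not rank-1.

No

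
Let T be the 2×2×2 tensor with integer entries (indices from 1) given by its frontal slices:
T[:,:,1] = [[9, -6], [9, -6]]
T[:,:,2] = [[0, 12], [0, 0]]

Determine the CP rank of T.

Lower bound: the mode-1 unfolding of T (rows indexed by i, columns by (j,k) = (1,1), (1,2), (2,1), (2,2)) is [[9, 0, -6, 12], [9, 0, -6, 0]].
There the 2×2 minor on rows i ∈ {1, 2}, columns (j,k) ∈ {(1,1), (2,2)} is det [[9, 12], [9, 0]] = -108 ≠ 0, so this unfolding has rank ≥ 2; CP rank is at least every unfolding rank, so rank(T) ≥ 2. (Unfolding ranks only ever bound the CP rank from below — rank(T) can be strictly larger than all of them — so the matching upper bound has to come from an explicit 2-term decomposition.)
Upper bound — finding two terms. Write S_k = T[:,:,k] for the frontal slices: S₁ = [[9, -6], [9, -6]], S₂ = [[0, 12], [0, 0]].
If T = a₁ ⊗ b₁ ⊗ c₁ + a₂ ⊗ b₂ ⊗ c₂ then each S_k = c₁[k]·a₁b₁ᵀ + c₂[k]·a₂b₂ᵀ. S₁ and S₂ are linearly independent, so a₁b₁ᵀ and a₂b₂ᵀ must span the same plane of matrices: they are the rank-1 matrices of the form x·S₁ + y·S₂.
det(x·S₁ + y·S₂) is −108·xy = (-108)·(y)(x), vanishing at (x:y) = (1:0) and (0:1).
M₁ = S₁ = [[9, -6], [9, -6]] = 3·(1, 1)(3, -2)ᵀ and M₂ = S₂ = [[0, 12], [0, 0]] = 12·(1, 0)(0, 1)ᵀ, so take a₁ = (1, 1), b₁ = (3, -2), a₂ = (1, 0), b₂ = (0, 1).
Each slice is an integer combination of E₁ = a₁b₁ᵀ and E₂ = a₂b₂ᵀ: S₁ = 3·E₁, S₂ = 12·E₂; reading off coefficients, c₁ = (3, 0) and c₂ = (0, 12).
Hence T = (1, 1) ⊗ (3, -2) ⊗ (3, 0) + (1, 0) ⊗ (0, 1) ⊗ (0, 12), so rank(T) ≤ 2.
These bounds meet, so rank(T) = 2.

2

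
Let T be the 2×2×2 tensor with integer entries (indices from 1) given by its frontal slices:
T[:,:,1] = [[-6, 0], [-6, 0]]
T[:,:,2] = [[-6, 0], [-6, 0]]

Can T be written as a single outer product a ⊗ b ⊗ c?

If T = a ⊗ b ⊗ c then every fibre of T is a multiple of the corresponding factor, so read the factors off the fibres through the nonzero entry T[1,1,1] = -6.
The mode-1 fibre T[:,1,1] = [-6, -6] gives a = [1, 1] (primitive direction); the mode-2 fibre T[1,:,1] = [-6, 0] gives b = [1, 0]; then c[k] = T[1,1,k] / (a[1]·b[1]) = [-6, -6] / 1 = [-6, -6].
Expanding [1, 1] ⊗ [1, 0] ⊗ [-6, -6] reproduces all 8 entries of T, so T = [1, 1] ⊗ [1, 0] ⊗ [-6, -6] and rank(T) ≤ 1.
Equivalently every frontal slice T[:,:,k] is c[k] times the rank-1 matrix [1, 1] ⊗ [1, 0]. So T has rank 1 (it is nonzero).

Yes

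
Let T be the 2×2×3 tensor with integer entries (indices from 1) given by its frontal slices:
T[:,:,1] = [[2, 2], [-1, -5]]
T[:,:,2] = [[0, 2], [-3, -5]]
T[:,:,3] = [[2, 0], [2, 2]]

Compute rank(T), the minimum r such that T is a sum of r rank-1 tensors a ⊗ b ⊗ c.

3

Lower bound: in the mode-3 unfolding of T (rows indexed by k, columns by (i,j)) the 3×3 minor on rows k ∈ {1, 2, 3}, columns (i,j) ∈ {(1,1), (1,2), (2,2)} is det [[2, 2, -5], [0, 2, -5], [2, 0, 2]] = 8 ≠ 0, so that unfolding has rank ≥ 3 and hence rank(T) ≥ 3 (CP rank is at least every unfolding rank, though it can be larger).
Upper bound: T is a sum of 3 rank-1 terms, T = [0, 1] ⊗ [0, 1] ⊗ [-4, 2, -4] + [1, -2] ⊗ [1, 2] ⊗ [0, 2, -2] + [2, -1] ⊗ [1, 1] ⊗ [1, -1, 2] (written with every a and b primitive with positive leading entry and the scale carried by c; CP decompositions are not unique, and this one is verified by expanding entrywise), so rank(T) ≤ 3.
These bounds meet, so rank(T) = 3.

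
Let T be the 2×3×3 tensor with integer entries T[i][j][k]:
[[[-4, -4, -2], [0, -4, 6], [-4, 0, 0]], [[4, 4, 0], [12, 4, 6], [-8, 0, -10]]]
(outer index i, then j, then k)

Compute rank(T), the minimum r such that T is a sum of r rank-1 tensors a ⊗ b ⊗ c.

3

Lower bound: the mode-2 unfolding of T (rows indexed by j, columns by (i,k) = (0,0), (0,1), (0,2), (1,0), (1,1), (1,2)) is [[-4, -4, -2, 4, 4, 0], [0, -4, 6, 12, 4, 6], [-4, 0, 0, -8, 0, -10]].
There the 3×3 minor on rows j ∈ {0, 1, 2}, columns (i,k) ∈ {(0,0), (0,1), (0,2)} is det [[-4, -4, -2], [0, -4, 6], [-4, 0, 0]] = 128 ≠ 0, so this unfolding has rank ≥ 3; CP rank is at least every unfolding rank, so rank(T) ≥ 3. (Unfolding ranks only ever bound the CP rank from below — rank(T) can be strictly larger than all of them — so the matching upper bound has to come from an explicit 3-term decomposition.)
Upper bound: T is a sum of 3 rank-1 terms, T = (1, -1) ⊗ (1, 1, 0) ⊗ (-4, -4, 2) + (1, 2) ⊗ (0, 1, -1) ⊗ (4, 0, 4) + (2, -1) ⊗ (1, 0, -1) ⊗ (0, 0, -2) (one valid choice — decompositions are not unique — normalised so each a, b is primitive with positive first nonzero entry; check it by expanding all entries), so rank(T) ≤ 3.
These bounds meet, so rank(T) = 3.
Check entry T[0,1,2] = 6: (1)·(1)·(2) + (1)·(1)·(4) + (2)·(0)·(-2) = 6.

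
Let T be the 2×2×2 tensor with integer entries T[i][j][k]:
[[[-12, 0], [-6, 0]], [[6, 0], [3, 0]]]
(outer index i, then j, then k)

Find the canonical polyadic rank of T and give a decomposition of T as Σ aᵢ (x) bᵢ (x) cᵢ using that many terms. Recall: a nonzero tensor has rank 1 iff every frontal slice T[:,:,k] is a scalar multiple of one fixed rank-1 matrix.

Lower bound: T ≠ 0 (e.g. T[0,0,0] = -12), so rank(T) ≥ 1.
Upper bound: if T = a (x) b (x) c then every fibre of T is a multiple of the corresponding factor, so read the factors off the fibres through the nonzero entry T[0,0,0] = -12.
The mode-1 fibre T[:,0,0] = [-12, 6] gives a = (2, -1) (primitive direction); the mode-2 fibre T[0,:,0] = [-12, -6] gives b = (2, 1); then c[k] = T[0,0,k] / (a[0]·b[0]) = [-12, 0] / 4 = (-3, 0).
Expanding (2, -1) (x) (2, 1) (x) (-3, 0) reproduces all 8 entries of T, so T = (2, -1) (x) (2, 1) (x) (-3, 0) and rank(T) ≤ 1.
These bounds meet, so rank(T) = 1.
Check entry T[1,0,1] = 0: (-1)·(2)·(0) = 0.

rank(T) = 1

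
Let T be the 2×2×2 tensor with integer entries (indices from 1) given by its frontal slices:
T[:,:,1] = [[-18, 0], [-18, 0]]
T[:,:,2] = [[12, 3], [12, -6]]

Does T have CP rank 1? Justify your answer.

No

The mode-1 unfolding of T (rows indexed by i, columns by (j,k) = (1,1), (1,2), (2,1), (2,2)) is [[-18, 12, 0, 3], [-18, 12, 0, -6]].
There the 2×2 minor on rows i ∈ {1, 2}, columns (j,k) ∈ {(1,1), (2,2)} is det [[-18, 3], [-18, -6]] = 162 ≠ 0, so this unfolding has rank ≥ 2; CP rank is at least every unfolding rank, so rank(T) ≥ 2.
In particular rank(T) ≥ 2 > 1, so T is not rank-1.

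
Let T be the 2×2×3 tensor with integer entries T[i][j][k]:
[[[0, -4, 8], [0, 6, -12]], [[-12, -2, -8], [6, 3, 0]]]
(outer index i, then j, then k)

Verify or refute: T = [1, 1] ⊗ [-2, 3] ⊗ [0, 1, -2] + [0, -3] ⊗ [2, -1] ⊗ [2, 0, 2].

No

Reconstruct entry (0,0,1) from the claimed factors: Σₗ aₗ[0]bₗ[0]cₗ[1] = (1)·(-2)·(1) + (0)·(2)·(0) = -2, but T[0,0,1] = -4. The claim is false.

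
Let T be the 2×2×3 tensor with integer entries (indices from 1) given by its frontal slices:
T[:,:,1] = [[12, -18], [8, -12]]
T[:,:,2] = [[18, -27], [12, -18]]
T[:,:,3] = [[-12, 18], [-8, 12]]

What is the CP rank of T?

Lower bound: T ≠ 0 (e.g. T[1,1,1] = 12), so rank(T) ≥ 1.
Upper bound: if T = a ∘ b ∘ c then every fibre of T is a multiple of the corresponding factor, so read the factors off the fibres through the nonzero entry T[1,1,1] = 12.
The mode-1 fibre T[:,1,1] = [12, 8] gives a = (3, 2) (primitive direction); the mode-2 fibre T[1,:,1] = [12, -18] gives b = (2, -3); then c[k] = T[1,1,k] / (a[1]·b[1]) = [12, 18, -12] / 6 = (2, 3, -2).
Expanding (3, 2) ∘ (2, -3) ∘ (2, 3, -2) reproduces all 12 entries of T, so T = (3, 2) ∘ (2, -3) ∘ (2, 3, -2) and rank(T) ≤ 1.
These bounds meet, so rank(T) = 1.

1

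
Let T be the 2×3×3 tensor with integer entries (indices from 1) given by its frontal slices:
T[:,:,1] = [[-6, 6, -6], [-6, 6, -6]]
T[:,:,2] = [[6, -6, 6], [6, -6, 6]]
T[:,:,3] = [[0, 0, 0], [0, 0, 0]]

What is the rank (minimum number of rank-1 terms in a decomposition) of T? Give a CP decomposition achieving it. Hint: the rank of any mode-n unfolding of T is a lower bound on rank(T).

Lower bound: T ≠ 0 (e.g. T[1,1,1] = -6), so rank(T) ≥ 1.
Upper bound: if T = a (x) b (x) c then every fibre of T is a multiple of the corresponding factor, so read the factors off the fibres through the nonzero entry T[1,1,1] = -6.
The mode-1 fibre T[:,1,1] = [-6, -6] gives a = (1, 1) (primitive direction); the mode-2 fibre T[1,:,1] = [-6, 6, -6] gives b = (1, -1, 1); then c[k] = T[1,1,k] / (a[1]·b[1]) = [-6, 6, 0] / 1 = (-6, 6, 0).
Expanding (1, 1) (x) (1, -1, 1) (x) (-6, 6, 0) reproduces all 18 entries of T, so T = (1, 1) (x) (1, -1, 1) (x) (-6, 6, 0) and rank(T) ≤ 1.
These bounds meet, so rank(T) = 1.
Check entry T[2,1,1] = -6: (1)·(1)·(-6) = -6.

rank(T) = 1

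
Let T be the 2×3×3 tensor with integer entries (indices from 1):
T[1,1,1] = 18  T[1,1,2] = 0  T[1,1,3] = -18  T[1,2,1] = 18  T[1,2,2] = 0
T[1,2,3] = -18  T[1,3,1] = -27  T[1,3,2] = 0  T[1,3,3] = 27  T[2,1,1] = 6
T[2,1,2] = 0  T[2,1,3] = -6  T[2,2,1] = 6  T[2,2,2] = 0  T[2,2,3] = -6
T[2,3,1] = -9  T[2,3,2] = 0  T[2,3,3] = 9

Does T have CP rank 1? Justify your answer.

Yes

If T = a ⊗ b ⊗ c then every fibre of T is a multiple of the corresponding factor, so read the factors off the fibres through the nonzero entry T[1,1,1] = 18.
The mode-1 fibre T[:,1,1] = [18, 6] gives a = [3, 1] (primitive direction); the mode-2 fibre T[1,:,1] = [18, 18, -27] gives b = [2, 2, -3]; then c[k] = T[1,1,k] / (a[1]·b[1]) = [18, 0, -18] / 6 = [3, 0, -3].
Expanding [3, 1] ⊗ [2, 2, -3] ⊗ [3, 0, -3] reproduces all 18 entries of T, so T = [3, 1] ⊗ [2, 2, -3] ⊗ [3, 0, -3] and rank(T) ≤ 1.
Equivalently every frontal slice T[:,:,k] is c[k] times the rank-1 matrix [3, 1] ⊗ [2, 2, -3]. So T has rank 1 (it is nonzero).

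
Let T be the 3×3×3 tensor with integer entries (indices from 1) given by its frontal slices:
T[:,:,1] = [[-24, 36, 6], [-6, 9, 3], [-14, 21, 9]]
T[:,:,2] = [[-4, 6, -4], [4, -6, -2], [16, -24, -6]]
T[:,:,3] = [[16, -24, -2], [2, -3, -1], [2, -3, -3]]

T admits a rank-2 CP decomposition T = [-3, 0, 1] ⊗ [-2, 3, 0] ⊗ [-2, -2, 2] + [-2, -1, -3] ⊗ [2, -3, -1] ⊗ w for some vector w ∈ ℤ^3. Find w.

w = [3, -2, -1]

Subtract the known terms from T to get the rank-1 residual R = [-2, -1, -3] ⊗ [2, -3, -1] ⊗ w, so R[i,j,k] = a[i]·b[j]·w[k]. Pick indices with nonzero a[1]·b[1] = (-2)·(2) = -4. Only the fibre through (1,1,·) is needed: R[1,1,:] = T[1,1,:] − Σₗ aₗ[1]bₗ[1]cₗ = [-24, -4, 16] − (-3)·(-2)·[-2, -2, 2] = [-12, 8, 4]. Then w[k] = R[1,1,k] / -4 for each k, giving w = [-12, 8, 4] / -4 = [3, -2, -1].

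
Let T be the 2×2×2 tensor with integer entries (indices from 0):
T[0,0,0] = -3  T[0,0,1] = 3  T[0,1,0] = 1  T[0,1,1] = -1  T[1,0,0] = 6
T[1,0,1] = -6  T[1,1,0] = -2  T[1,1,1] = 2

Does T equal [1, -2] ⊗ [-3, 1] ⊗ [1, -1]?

Reconstruct entrywise from the claimed factors. For example, T[1,1,1] = 2 and Σₗ aₗ[1]bₗ[1]cₗ[1] = (-2)·(1)·(-1) = 2; checking all 8 entries, every one matches. The claim holds.

Yes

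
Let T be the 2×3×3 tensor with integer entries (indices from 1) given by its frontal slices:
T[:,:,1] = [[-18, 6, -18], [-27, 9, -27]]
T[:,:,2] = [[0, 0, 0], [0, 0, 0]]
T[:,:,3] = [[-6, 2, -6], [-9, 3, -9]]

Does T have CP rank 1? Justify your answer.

Yes

If T = a (x) b (x) c then every fibre of T is a multiple of the corresponding factor, so read the factors off the fibres through the nonzero entry T[1,1,1] = -18.
The mode-1 fibre T[:,1,1] = [-18, -27] gives a = [2, 3] (primitive direction); the mode-2 fibre T[1,:,1] = [-18, 6, -18] gives b = [3, -1, 3]; then c[k] = T[1,1,k] / (a[1]·b[1]) = [-18, 0, -6] / 6 = [-3, 0, -1].
Expanding [2, 3] (x) [3, -1, 3] (x) [-3, 0, -1] reproduces all 18 entries of T, so T = [2, 3] (x) [3, -1, 3] (x) [-3, 0, -1] and rank(T) ≤ 1.
Equivalently every frontal slice T[:,:,k] is c[k] times the rank-1 matrix [2, 3] (x) [3, -1, 3]. So T has rank 1 (it is nonzero).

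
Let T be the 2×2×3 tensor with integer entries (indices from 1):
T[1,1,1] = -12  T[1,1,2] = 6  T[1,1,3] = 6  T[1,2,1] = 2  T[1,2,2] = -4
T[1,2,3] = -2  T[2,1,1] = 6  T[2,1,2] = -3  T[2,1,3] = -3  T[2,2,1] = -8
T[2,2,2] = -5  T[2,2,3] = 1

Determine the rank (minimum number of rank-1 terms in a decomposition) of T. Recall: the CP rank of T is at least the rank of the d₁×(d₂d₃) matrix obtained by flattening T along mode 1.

2

Lower bound: the mode-3 unfolding of T (rows indexed by k, columns by (i,j) = (1,1), (1,2), (2,1), (2,2)) is [[-12, 2, 6, -8], [6, -4, -3, -5], [6, -2, -3, 1]].
There the 2×2 minor on rows k ∈ {1, 2}, columns (i,j) ∈ {(1,1), (1,2)} is det [[-12, 2], [6, -4]] = 36 ≠ 0, so this unfolding has rank ≥ 2; CP rank is at least every unfolding rank, so rank(T) ≥ 2. (This is only a lower bound: in general the CP rank may exceed every unfolding rank, so we still need to exhibit 2 rank-1 terms summing to T.)
Upper bound — finding two terms. Write S_k = T[:,:,k] for the frontal slices: S₁ = [[-12, 2], [6, -8]], S₂ = [[6, -4], [-3, -5]], S₃ = [[6, -2], [-3, 1]].
If T = a₁ (x) b₁ (x) c₁ + a₂ (x) b₂ (x) c₂ then each S_k = c₁[k]·a₁b₁ᵀ + c₂[k]·a₂b₂ᵀ. S₁ and S₂ are linearly independent, so a₁b₁ᵀ and a₂b₂ᵀ must span the same plane of matrices: they are the rank-1 matrices of the form x·S₁ + y·S₂.
det(x·S₁ + y·S₂) is 84·x² + 42·xy − 42·y² = 42·(2·x − y)(x + y), vanishing at (x:y) = (1:2) and (1:-1).
M₁ = S₁ + 2·S₂ = [[0, -6], [0, -18]] = (-6)·[1, 3][0, 1]ᵀ and M₂ = S₁ − S₂ = [[-18, 6], [9, -3]] = (-3)·[2, -1][3, -1]ᵀ, so take a₁ = [1, 3], b₁ = [0, 1], a₂ = [2, -1], b₂ = [3, -1].
Each slice is an integer combination of E₁ = a₁b₁ᵀ and E₂ = a₂b₂ᵀ: S₁ = −2·E₁ − 2·E₂, S₂ = −2·E₁ + E₂, S₃ = E₂; reading off coefficients, c₁ = [-2, -2, 0] and c₂ = [-2, 1, 1].
Hence T = [1, 3] (x) [0, 1] (x) [-2, -2, 0] + [2, -1] (x) [3, -1] (x) [-2, 1, 1], so rank(T) ≤ 2.
These bounds meet, so rank(T) = 2.
Check entry T[1,1,1] = -12: (1)·(0)·(-2) + (2)·(3)·(-2) = -12.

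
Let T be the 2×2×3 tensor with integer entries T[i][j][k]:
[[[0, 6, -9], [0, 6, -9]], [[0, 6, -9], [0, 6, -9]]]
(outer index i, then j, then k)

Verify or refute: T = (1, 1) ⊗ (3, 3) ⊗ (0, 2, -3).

Yes

Reconstruct entrywise from the claimed factors. For example, T[1,1,2] = -9 and Σₗ aₗ[1]bₗ[1]cₗ[2] = (1)·(3)·(-3) = -9; checking all 12 entries, every one matches. The claim holds.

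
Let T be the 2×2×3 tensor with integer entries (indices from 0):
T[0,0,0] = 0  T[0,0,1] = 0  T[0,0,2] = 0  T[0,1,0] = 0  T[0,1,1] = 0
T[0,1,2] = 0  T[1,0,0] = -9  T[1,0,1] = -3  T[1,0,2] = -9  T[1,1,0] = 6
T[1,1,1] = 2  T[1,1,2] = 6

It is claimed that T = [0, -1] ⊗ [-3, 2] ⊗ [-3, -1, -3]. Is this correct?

Yes

Reconstruct entrywise from the claimed factors. For example, T[1,1,0] = 6 and Σₗ aₗ[1]bₗ[1]cₗ[0] = (-1)·(2)·(-3) = 6; checking all 12 entries, every one matches. The claim holds.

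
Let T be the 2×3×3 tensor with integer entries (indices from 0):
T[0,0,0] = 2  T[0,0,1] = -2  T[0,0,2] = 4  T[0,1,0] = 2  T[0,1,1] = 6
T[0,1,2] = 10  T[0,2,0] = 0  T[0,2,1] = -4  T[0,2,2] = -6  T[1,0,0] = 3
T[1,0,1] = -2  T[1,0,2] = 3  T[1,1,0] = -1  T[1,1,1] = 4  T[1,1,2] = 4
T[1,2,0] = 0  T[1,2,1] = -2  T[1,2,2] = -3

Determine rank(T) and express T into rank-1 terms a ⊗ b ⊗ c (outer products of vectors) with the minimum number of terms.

rank(T) = 3

Lower bound: the mode-3 unfolding of T (rows indexed by k, columns by (i,j) = (0,0), (0,1), (0,2), (1,0), (1,1), (1,2)) is [[2, 2, 0, 3, -1, 0], [-2, 6, -4, -2, 4, -2], [4, 10, -6, 3, 4, -3]].
There the 3×3 minor on rows k ∈ {0, 1, 2}, columns (i,j) ∈ {(0,0), (0,1), (0,2)} is det [[2, 2, 0], [-2, 6, -4], [4, 10, -6]] = -48 ≠ 0, so this unfolding has rank ≥ 3; CP rank is at least every unfolding rank, so rank(T) ≥ 3. (Unfolding ranks only ever bound the CP rank from below — rank(T) can be strictly larger than all of them — so the matching upper bound has to come from an explicit 3-term decomposition.)
Upper bound: T is a sum of 3 rank-1 terms, T = [1, 0] ⊗ [1, -1, 0] ⊗ [-4, 2, -2] + [2, 1] ⊗ [1, -2, 1] ⊗ [1, -2, -1] + [2, 1] ⊗ [2, 1, -1] ⊗ [1, 0, 2] (written with every a and b primitive with positive leading entry and the scale carried by c; CP decompositions are not unique, and this one is verified by expanding entrywise), so rank(T) ≤ 3.
These bounds meet, so rank(T) = 3.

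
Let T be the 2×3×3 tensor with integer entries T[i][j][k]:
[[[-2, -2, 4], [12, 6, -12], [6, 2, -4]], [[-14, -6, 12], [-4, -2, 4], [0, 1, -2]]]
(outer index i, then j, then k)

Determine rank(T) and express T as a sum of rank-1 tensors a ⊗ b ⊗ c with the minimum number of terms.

Lower bound: in the mode-2 unfolding of T (rows indexed by j, columns by (i,k)) the 3×3 minor on rows j ∈ {0, 1, 2}, columns (i,k) ∈ {(0,0), (0,1), (1,0)} is det [[-2, -2, -14], [12, 6, -4], [6, 2, 0]] = 200 ≠ 0, so that unfolding has rank ≥ 3 and hence rank(T) ≥ 3 (CP rank is at least every unfolding rank, though it can be larger).
Upper bound: T is a sum of 3 rank-1 terms, T = [1, -2] ⊗ [1, 1, 0] ⊗ [4, 2, -4] + [1, -1] ⊗ [1, 0, 1] ⊗ [2, 0, 0] + [2, 1] ⊗ [2, -2, -1] ⊗ [-2, -1, 2] (one valid choice — decompositions are not unique — normalised so each a, b is primitive with positive first nonzero entry; check it by expanding all entries), so rank(T) ≤ 3.
These bounds meet, so rank(T) = 3.

rank(T) = 3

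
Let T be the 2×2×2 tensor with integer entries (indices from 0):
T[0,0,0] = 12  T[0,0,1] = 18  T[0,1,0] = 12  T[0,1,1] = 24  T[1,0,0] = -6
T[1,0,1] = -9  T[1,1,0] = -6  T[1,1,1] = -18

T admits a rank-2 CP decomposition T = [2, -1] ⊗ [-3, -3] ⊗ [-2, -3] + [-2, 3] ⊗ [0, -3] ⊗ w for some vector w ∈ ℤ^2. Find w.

w = [0, 1]

Subtract the known terms from T to get the rank-1 residual R = [-2, 3] ⊗ [0, -3] ⊗ w, so R[i,j,k] = a[i]·b[j]·w[k]. Pick indices with nonzero a[0]·b[1] = (-2)·(-3) = 6. Only the fibre through (0,1,·) is needed: R[0,1,:] = T[0,1,:] − Σₗ aₗ[0]bₗ[1]cₗ = [12, 24] − (2)·(-3)·[-2, -3] = [0, 6]. Then w[k] = R[0,1,k] / 6 for each k, giving w = [0, 6] / 6 = [0, 1].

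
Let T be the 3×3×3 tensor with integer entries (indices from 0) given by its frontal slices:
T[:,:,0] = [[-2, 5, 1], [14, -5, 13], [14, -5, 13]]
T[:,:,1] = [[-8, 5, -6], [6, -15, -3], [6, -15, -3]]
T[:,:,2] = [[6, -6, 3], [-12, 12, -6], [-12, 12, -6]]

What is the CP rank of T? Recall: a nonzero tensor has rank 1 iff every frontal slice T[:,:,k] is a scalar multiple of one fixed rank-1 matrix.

Lower bound: the mode-1 unfolding of T (rows indexed by i, columns by (j,k) = (0,0), (0,1), (0,2), (1,0), (1,1), (1,2), (2,0), (2,1), (2,2)) is [[-2, -8, 6, 5, 5, -6, 1, -6, 3], [14, 6, -12, -5, -15, 12, 13, -3, -6], [14, 6, -12, -5, -15, 12, 13, -3, -6]].
There the 2×2 minor on rows i ∈ {0, 1}, columns (j,k) ∈ {(0,0), (0,1)} is det [[-2, -8], [14, 6]] = 100 ≠ 0, so this unfolding has rank ≥ 2; CP rank is at least every unfolding rank, so rank(T) ≥ 2. (Unfolding ranks only ever bound the CP rank from below — rank(T) can be strictly larger than all of them — so the matching upper bound has to come from an explicit 2-term decomposition.)
Upper bound — finding two terms. Write S_k = T[:,:,k] for the frontal slices: S₀ = [[-2, 5, 1], [14, -5, 13], [14, -5, 13]], S₁ = [[-8, 5, -6], [6, -15, -3], [6, -15, -3]], S₂ = [[6, -6, 3], [-12, 12, -6], [-12, 12, -6]].
If T = a₁ ∘ b₁ ∘ c₁ + a₂ ∘ b₂ ∘ c₂ then each S_k = c₁[k]·a₁b₁ᵀ + c₂[k]·a₂b₂ᵀ. S₀ and S₁ are linearly independent, so a₁b₁ᵀ and a₂b₂ᵀ must span the same plane of matrices: they are the rank-1 matrices of the form x·S₀ + y·S₁.
The 2×2 minor of x·S₀ + y·S₁ on rows {0,1}, columns {0,1} is −60·x² − 30·xy + 90·y² = (-30)·(2·x + 3·y)(x − y), vanishing at (x:y) = (3:-2) and (1:1).
M₁ = 3·S₀ − 2·S₁ = [[10, 5, 15], [30, 15, 45], [30, 15, 45]] = 5·[1, 3, 3][2, 1, 3]ᵀ and M₂ = S₀ + S₁ = [[-10, 10, -5], [20, -20, 10], [20, -20, 10]] = (-5)·[1, -2, -2][2, -2, 1]ᵀ, so take a₁ = [1, 3, 3], b₁ = [2, 1, 3], a₂ = [1, -2, -2], b₂ = [2, -2, 1].
Each slice is an integer combination of E₁ = a₁b₁ᵀ and E₂ = a₂b₂ᵀ: S₀ = E₁ − 2·E₂, S₁ = −E₁ − 3·E₂, S₂ = 3·E₂; reading off coefficients, c₁ = [1, -1, 0] and c₂ = [-2, -3, 3].
Hence T = [1, 3, 3] ∘ [2, 1, 3] ∘ [1, -1, 0] + [1, -2, -2] ∘ [2, -2, 1] ∘ [-2, -3, 3], so rank(T) ≤ 2.
These bounds meet, so rank(T) = 2.

2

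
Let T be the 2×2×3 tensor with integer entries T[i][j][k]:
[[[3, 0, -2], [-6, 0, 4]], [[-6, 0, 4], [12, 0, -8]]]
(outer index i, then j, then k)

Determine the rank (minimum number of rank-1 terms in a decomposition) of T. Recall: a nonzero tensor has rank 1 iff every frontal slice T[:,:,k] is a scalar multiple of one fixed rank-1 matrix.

Lower bound: T ≠ 0 (e.g. T[0,0,0] = 3), so rank(T) ≥ 1.
Upper bound: if T = a ∘ b ∘ c then every fibre of T is a multiple of the corresponding factor, so read the factors off the fibres through the nonzero entry T[0,0,0] = 3.
The mode-1 fibre T[:,0,0] = [3, -6] gives a = [1, -2] (primitive direction); the mode-2 fibre T[0,:,0] = [3, -6] gives b = [1, -2]; then c[k] = T[0,0,k] / (a[0]·b[0]) = [3, 0, -2] / 1 = [3, 0, -2].
Expanding [1, -2] ∘ [1, -2] ∘ [3, 0, -2] reproduces all 12 entries of T, so T = [1, -2] ∘ [1, -2] ∘ [3, 0, -2] and rank(T) ≤ 1.
These bounds meet, so rank(T) = 1.

1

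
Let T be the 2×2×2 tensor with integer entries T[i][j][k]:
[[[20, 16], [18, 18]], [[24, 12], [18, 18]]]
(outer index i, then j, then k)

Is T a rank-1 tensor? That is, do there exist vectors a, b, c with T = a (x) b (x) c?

No

The mode-3 unfolding of T (rows indexed by k, columns by (i,j) = (0,0), (0,1), (1,0), (1,1)) is [[20, 18, 24, 18], [16, 18, 12, 18]].
There the 2×2 minor on rows k ∈ {0, 1}, columns (i,j) ∈ {(0,0), (0,1)} is det [[20, 18], [16, 18]] = 72 ≠ 0, so this unfolding has rank ≥ 2; CP rank is at least every unfolding rank, so rank(T) ≥ 2.
In particular rank(T) ≥ 2 > 1, so T is not rank-1.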